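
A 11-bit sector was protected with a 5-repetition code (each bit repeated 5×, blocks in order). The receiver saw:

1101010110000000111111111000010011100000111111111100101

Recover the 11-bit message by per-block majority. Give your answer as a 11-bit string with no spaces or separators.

11011010110

Block 1 (11010): 3 ones → 1
Block 2 (10110): 3 ones → 1
Block 3 (00000): 0 ones → 0
Block 4 (01111): 4 ones → 1
Block 5 (11111): 5 ones → 1
Block 6 (00001): 1 one → 0
Block 7 (00111): 3 ones → 1
Block 8 (00000): 0 ones → 0
Block 9 (11111): 5 ones → 1
Block 10 (11111): 5 ones → 1
Block 11 (00101): 2 ones → 0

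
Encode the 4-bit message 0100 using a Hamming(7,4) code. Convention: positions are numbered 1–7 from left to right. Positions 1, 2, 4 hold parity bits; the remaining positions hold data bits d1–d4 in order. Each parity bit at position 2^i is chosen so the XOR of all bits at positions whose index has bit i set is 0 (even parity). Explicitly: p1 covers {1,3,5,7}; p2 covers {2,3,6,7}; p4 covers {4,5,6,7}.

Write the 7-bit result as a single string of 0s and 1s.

1001100

Place data at non-parity positions: p1 p2 0 p4 1 0 0
p1 (pos 1,3,5,7): XOR of data positions = 0⊕1⊕0 = 1
p2 (pos 2,3,6,7): XOR of data positions = 0⊕0⊕0 = 0
p4 (pos 4,5,6,7): XOR of data positions = 1⊕0⊕0 = 1
Codeword: 1001100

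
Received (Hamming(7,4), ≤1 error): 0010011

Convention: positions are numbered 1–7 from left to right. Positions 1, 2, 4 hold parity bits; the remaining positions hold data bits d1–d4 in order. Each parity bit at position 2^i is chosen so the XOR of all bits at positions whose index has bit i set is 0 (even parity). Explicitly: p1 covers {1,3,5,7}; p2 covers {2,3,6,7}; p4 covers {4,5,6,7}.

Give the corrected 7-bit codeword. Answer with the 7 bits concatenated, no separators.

s1 (pos 1,3,5,7): 0⊕1⊕0⊕1 = 0
s2 (pos 2,3,6,7): 0⊕1⊕1⊕1 = 1
s4 (pos 4,5,6,7): 0⊕0⊕1⊕1 = 0
Syndrome s4…s1 = 010 → error at position 2.
Flip position 2: 0010011 → 0110011

0110011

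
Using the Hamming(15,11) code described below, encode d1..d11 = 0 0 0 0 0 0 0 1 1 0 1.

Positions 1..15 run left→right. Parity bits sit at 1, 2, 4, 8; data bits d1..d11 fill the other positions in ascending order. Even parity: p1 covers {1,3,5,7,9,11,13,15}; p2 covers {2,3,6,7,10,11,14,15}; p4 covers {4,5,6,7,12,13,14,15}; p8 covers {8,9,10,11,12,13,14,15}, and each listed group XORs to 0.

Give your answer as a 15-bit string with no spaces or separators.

010100010001101

Place data at non-parity positions: p1 p2 0 p4 0 0 0 p8 0 0 0 1 1 0 1
p1 (pos 1,3,5,7,9,11,13,15): XOR of data positions = 0⊕0⊕0⊕0⊕0⊕1⊕1 = 0
p2 (pos 2,3,6,7,10,11,14,15): XOR of data positions = 0⊕0⊕0⊕0⊕0⊕0⊕1 = 1
p4 (pos 4,5,6,7,12,13,14,15): XOR of data positions = 0⊕0⊕0⊕1⊕1⊕0⊕1 = 1
p8 (pos 8,9,10,11,12,13,14,15): XOR of data positions = 0⊕0⊕0⊕1⊕1⊕0⊕1 = 1
Codeword: 010100010001101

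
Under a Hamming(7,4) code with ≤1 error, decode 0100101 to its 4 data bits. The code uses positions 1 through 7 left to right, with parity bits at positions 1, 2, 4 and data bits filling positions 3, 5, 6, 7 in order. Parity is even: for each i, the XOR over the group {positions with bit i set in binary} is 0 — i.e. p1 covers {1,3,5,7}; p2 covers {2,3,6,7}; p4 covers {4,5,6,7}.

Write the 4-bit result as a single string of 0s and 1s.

0101

s1 (pos 1,3,5,7): 0⊕0⊕1⊕1 = 0
s2 (pos 2,3,6,7): 1⊕0⊕0⊕1 = 0
s4 (pos 4,5,6,7): 0⊕1⊕0⊕1 = 0
Syndrome s4…s1 = 000 → no error.
Read data bits from positions 3,5,6,7: 0101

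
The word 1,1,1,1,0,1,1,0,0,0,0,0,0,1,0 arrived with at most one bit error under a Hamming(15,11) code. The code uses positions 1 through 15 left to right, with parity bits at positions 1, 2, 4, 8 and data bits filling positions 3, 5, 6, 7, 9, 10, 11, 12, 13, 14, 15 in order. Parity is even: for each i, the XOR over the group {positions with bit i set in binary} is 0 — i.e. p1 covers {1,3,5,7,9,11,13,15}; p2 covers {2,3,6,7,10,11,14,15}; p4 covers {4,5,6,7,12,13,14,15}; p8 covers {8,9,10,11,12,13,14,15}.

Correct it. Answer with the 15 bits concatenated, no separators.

111101100010010

s1 (pos 1,3,5,7,9,11,13,15): 1⊕1⊕0⊕1⊕0⊕0⊕0⊕0 = 1
s2 (pos 2,3,6,7,10,11,14,15): 1⊕1⊕1⊕1⊕0⊕0⊕1⊕0 = 1
s4 (pos 4,5,6,7,12,13,14,15): 1⊕0⊕1⊕1⊕0⊕0⊕1⊕0 = 0
s8 (pos 8,9,10,11,12,13,14,15): 0⊕0⊕0⊕0⊕0⊕0⊕1⊕0 = 1
Syndrome s8…s1 = 1011 → error at position 11.
Flip position 11: 111101100000010 → 111101100010010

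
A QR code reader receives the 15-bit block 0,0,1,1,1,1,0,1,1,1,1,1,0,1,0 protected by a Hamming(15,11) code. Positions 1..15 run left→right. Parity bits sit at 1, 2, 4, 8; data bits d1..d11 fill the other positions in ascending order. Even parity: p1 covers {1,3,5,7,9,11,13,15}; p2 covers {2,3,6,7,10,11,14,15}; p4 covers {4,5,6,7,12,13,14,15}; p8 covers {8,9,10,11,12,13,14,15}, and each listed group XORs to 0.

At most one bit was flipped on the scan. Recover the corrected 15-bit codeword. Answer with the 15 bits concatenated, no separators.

s1 (pos 1,3,5,7,9,11,13,15): 0⊕1⊕1⊕0⊕1⊕1⊕0⊕0 = 0
s2 (pos 2,3,6,7,10,11,14,15): 0⊕1⊕1⊕0⊕1⊕1⊕1⊕0 = 1
s4 (pos 4,5,6,7,12,13,14,15): 1⊕1⊕1⊕0⊕1⊕0⊕1⊕0 = 1
s8 (pos 8,9,10,11,12,13,14,15): 1⊕1⊕1⊕1⊕1⊕0⊕1⊕0 = 0
Syndrome s8…s1 = 0110 → error at position 6.
Flip position 6: 001111011111010 → 001110011111010

001110011111010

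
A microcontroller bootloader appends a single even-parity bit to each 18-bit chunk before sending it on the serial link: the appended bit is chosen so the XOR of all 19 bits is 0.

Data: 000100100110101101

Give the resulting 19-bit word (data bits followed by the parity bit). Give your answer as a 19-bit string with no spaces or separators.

XOR of the 18 data bits: 0⊕0⊕0⊕1⊕0⊕0⊕1⊕0⊕0⊕1⊕1⊕0⊕1⊕0⊕1⊕1⊕0⊕1 = 0
Parity bit = 0 (so all 19 bits XOR to 0).

0001001001101011010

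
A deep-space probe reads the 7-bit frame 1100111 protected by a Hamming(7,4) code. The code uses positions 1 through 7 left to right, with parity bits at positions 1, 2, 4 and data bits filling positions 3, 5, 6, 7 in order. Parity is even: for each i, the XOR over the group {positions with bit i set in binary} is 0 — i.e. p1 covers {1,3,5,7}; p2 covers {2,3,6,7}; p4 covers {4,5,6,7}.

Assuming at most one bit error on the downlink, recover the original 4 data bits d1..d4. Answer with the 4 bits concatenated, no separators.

s1 (pos 1,3,5,7): 1⊕0⊕1⊕1 = 1
s2 (pos 2,3,6,7): 1⊕0⊕1⊕1 = 1
s4 (pos 4,5,6,7): 0⊕1⊕1⊕1 = 1
Syndrome s4…s1 = 111 → error at position 7.
Flip position 7: 1100111 → 1100110
Read data bits from positions 3,5,6,7: 0110

0110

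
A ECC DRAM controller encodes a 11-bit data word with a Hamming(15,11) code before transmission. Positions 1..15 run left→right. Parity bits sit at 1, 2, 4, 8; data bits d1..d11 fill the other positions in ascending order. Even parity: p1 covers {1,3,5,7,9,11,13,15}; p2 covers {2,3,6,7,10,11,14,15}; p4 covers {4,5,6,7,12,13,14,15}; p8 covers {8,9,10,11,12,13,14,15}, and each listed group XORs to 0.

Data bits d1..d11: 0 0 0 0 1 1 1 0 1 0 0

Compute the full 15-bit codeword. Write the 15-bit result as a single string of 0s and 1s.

Place data at non-parity positions: p1 p2 0 p4 0 0 0 p8 1 1 1 0 1 0 0
p1 (pos 1,3,5,7,9,11,13,15): XOR of data positions = 0⊕0⊕0⊕1⊕1⊕1⊕0 = 1
p2 (pos 2,3,6,7,10,11,14,15): XOR of data positions = 0⊕0⊕0⊕1⊕1⊕0⊕0 = 0
p4 (pos 4,5,6,7,12,13,14,15): XOR of data positions = 0⊕0⊕0⊕0⊕1⊕0⊕0 = 1
p8 (pos 8,9,10,11,12,13,14,15): XOR of data positions = 1⊕1⊕1⊕0⊕1⊕0⊕0 = 0
Codeword: 100100001110100

100100001110100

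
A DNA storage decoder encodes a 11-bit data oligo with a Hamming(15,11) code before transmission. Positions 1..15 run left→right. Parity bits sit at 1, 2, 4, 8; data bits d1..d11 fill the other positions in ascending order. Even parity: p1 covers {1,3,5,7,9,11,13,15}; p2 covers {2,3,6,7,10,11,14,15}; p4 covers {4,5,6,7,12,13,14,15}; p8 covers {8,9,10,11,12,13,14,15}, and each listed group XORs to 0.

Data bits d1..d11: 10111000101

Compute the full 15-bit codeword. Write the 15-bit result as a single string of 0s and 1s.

101001111000101

Place data at non-parity positions: p1 p2 1 p4 0 1 1 p8 1 0 0 0 1 0 1
p1 (pos 1,3,5,7,9,11,13,15): XOR of data positions = 1⊕0⊕1⊕1⊕0⊕1⊕1 = 1
p2 (pos 2,3,6,7,10,11,14,15): XOR of data positions = 1⊕1⊕1⊕0⊕0⊕0⊕1 = 0
p4 (pos 4,5,6,7,12,13,14,15): XOR of data positions = 0⊕1⊕1⊕0⊕1⊕0⊕1 = 0
p8 (pos 8,9,10,11,12,13,14,15): XOR of data positions = 1⊕0⊕0⊕0⊕1⊕0⊕1 = 1
Codeword: 101001111000101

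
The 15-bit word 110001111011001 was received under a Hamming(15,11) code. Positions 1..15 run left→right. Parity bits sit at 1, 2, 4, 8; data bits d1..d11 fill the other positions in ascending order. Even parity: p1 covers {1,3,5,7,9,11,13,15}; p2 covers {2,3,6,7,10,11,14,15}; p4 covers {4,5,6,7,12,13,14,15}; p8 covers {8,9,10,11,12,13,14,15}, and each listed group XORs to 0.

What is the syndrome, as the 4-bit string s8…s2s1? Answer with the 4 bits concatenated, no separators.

s1 (pos 1,3,5,7,9,11,13,15): 1⊕0⊕0⊕1⊕1⊕1⊕0⊕1 = 1
s2 (pos 2,3,6,7,10,11,14,15): 1⊕0⊕1⊕1⊕0⊕1⊕0⊕1 = 1
s4 (pos 4,5,6,7,12,13,14,15): 0⊕0⊕1⊕1⊕1⊕0⊕0⊕1 = 0
s8 (pos 8,9,10,11,12,13,14,15): 1⊕1⊕0⊕1⊕1⊕0⊕0⊕1 = 1
Syndrome s8…s1 = 1011 → error at position 11.

1011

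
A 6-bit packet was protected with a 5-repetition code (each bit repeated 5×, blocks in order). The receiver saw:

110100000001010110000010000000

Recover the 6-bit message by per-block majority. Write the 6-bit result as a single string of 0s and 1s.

Block 1 (11010): 3 ones → 1
Block 2 (00000): 0 ones → 0
Block 3 (01010): 2 ones → 0
Block 4 (11000): 2 ones → 0
Block 5 (00100): 1 one → 0
Block 6 (00000): 0 ones → 0

100000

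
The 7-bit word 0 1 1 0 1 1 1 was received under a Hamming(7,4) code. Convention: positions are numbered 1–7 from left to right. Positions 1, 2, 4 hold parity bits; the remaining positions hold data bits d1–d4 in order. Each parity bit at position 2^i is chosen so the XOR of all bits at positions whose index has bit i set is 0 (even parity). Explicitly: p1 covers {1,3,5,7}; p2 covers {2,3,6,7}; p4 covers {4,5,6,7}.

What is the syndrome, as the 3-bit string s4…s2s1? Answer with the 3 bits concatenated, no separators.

s1 (pos 1,3,5,7): 0⊕1⊕1⊕1 = 1
s2 (pos 2,3,6,7): 1⊕1⊕1⊕1 = 0
s4 (pos 4,5,6,7): 0⊕1⊕1⊕1 = 1
Syndrome s4…s1 = 101 → error at position 5.

101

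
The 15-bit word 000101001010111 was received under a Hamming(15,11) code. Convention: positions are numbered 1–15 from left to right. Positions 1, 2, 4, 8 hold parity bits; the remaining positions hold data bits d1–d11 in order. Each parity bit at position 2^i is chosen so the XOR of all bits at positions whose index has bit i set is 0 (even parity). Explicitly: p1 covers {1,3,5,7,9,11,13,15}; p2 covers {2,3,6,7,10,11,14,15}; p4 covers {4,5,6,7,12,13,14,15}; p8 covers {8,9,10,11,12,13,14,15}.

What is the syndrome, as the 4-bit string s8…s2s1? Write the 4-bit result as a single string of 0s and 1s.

1100

s1 (pos 1,3,5,7,9,11,13,15): 0⊕0⊕0⊕0⊕1⊕1⊕1⊕1 = 0
s2 (pos 2,3,6,7,10,11,14,15): 0⊕0⊕1⊕0⊕0⊕1⊕1⊕1 = 0
s4 (pos 4,5,6,7,12,13,14,15): 1⊕0⊕1⊕0⊕0⊕1⊕1⊕1 = 1
s8 (pos 8,9,10,11,12,13,14,15): 0⊕1⊕0⊕1⊕0⊕1⊕1⊕1 = 1
Syndrome s8…s1 = 1100 → error at position 12.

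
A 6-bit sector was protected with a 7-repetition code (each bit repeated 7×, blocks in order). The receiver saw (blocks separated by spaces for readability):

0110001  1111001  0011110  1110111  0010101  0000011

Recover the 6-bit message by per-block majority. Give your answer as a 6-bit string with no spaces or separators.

Block 1 (0110001): 3 ones → 0
Block 2 (1111001): 5 ones → 1
Block 3 (0011110): 4 ones → 1
Block 4 (1110111): 6 ones → 1
Block 5 (0010101): 3 ones → 0
Block 6 (0000011): 2 ones → 0

011100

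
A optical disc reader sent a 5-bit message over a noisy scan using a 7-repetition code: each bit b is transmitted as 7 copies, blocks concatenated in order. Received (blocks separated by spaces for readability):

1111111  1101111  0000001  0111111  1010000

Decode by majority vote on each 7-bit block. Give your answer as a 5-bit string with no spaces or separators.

Block 1 (1111111): 7 ones → 1
Block 2 (1101111): 6 ones → 1
Block 3 (0000001): 1 one → 0
Block 4 (0111111): 6 ones → 1
Block 5 (1010000): 2 ones → 0

11010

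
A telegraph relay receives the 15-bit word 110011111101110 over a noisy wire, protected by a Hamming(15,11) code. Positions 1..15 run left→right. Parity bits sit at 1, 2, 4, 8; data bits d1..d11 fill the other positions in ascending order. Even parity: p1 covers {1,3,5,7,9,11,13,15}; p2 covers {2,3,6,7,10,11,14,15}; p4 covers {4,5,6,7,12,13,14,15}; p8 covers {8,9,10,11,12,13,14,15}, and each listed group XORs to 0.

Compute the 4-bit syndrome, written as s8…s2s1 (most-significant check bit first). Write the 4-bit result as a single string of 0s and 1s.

s1 (pos 1,3,5,7,9,11,13,15): 1⊕0⊕1⊕1⊕1⊕0⊕1⊕0 = 1
s2 (pos 2,3,6,7,10,11,14,15): 1⊕0⊕1⊕1⊕1⊕0⊕1⊕0 = 1
s4 (pos 4,5,6,7,12,13,14,15): 0⊕1⊕1⊕1⊕1⊕1⊕1⊕0 = 0
s8 (pos 8,9,10,11,12,13,14,15): 1⊕1⊕1⊕0⊕1⊕1⊕1⊕0 = 0
Syndrome s8…s1 = 0011 → error at position 3.

0011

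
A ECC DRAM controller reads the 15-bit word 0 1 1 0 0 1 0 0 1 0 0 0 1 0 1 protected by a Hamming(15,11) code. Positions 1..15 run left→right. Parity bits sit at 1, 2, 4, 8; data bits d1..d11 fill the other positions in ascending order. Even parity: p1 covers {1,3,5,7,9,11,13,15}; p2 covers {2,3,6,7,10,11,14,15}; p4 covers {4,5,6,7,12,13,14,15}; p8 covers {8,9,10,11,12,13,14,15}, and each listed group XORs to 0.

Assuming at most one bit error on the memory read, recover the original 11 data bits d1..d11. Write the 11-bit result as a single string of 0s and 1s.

10101001101

s1 (pos 1,3,5,7,9,11,13,15): 0⊕1⊕0⊕0⊕1⊕0⊕1⊕1 = 0
s2 (pos 2,3,6,7,10,11,14,15): 1⊕1⊕1⊕0⊕0⊕0⊕0⊕1 = 0
s4 (pos 4,5,6,7,12,13,14,15): 0⊕0⊕1⊕0⊕0⊕1⊕0⊕1 = 1
s8 (pos 8,9,10,11,12,13,14,15): 0⊕1⊕0⊕0⊕0⊕1⊕0⊕1 = 1
Syndrome s8…s1 = 1100 → error at position 12.
Flip position 12: 011001001000101 → 011001001001101
Read data bits from positions 3,5,6,7,9,10,11,12,13,14,15: 10101001101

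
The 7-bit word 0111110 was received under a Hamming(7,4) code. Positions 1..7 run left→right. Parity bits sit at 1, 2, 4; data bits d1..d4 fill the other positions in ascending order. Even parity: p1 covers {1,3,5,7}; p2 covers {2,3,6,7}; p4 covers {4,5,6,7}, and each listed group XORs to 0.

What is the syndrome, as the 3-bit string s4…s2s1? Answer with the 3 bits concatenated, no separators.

110

s1 (pos 1,3,5,7): 0⊕1⊕1⊕0 = 0
s2 (pos 2,3,6,7): 1⊕1⊕1⊕0 = 1
s4 (pos 4,5,6,7): 1⊕1⊕1⊕0 = 1
Syndrome s4…s1 = 110 → error at position 6.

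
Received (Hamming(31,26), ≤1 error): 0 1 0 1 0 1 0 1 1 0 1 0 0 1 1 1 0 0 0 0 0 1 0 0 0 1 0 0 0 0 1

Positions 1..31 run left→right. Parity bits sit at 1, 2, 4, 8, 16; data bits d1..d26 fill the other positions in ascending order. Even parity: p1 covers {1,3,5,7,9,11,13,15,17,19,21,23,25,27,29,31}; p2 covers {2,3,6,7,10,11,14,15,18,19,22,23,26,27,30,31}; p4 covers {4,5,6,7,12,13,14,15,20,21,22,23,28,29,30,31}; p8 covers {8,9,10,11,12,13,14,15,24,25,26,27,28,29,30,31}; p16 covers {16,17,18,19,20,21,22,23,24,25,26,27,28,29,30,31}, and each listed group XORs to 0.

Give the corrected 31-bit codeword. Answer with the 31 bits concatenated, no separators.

0101010010100111000001000100001

s1 (pos 1,3,5,7,9,11,13,15,17,19,21,23,25,27,29,31): 0⊕0⊕0⊕0⊕1⊕1⊕0⊕1⊕0⊕0⊕0⊕0⊕0⊕0⊕0⊕1 = 0
s2 (pos 2,3,6,7,10,11,14,15,18,19,22,23,26,27,30,31): 1⊕0⊕1⊕0⊕0⊕1⊕1⊕1⊕0⊕0⊕1⊕0⊕1⊕0⊕0⊕1 = 0
s4 (pos 4,5,6,7,12,13,14,15,20,21,22,23,28,29,30,31): 1⊕0⊕1⊕0⊕0⊕0⊕1⊕1⊕0⊕0⊕1⊕0⊕0⊕0⊕0⊕1 = 0
s8 (pos 8,9,10,11,12,13,14,15,24,25,26,27,28,29,30,31): 1⊕1⊕0⊕1⊕0⊕0⊕1⊕1⊕0⊕0⊕1⊕0⊕0⊕0⊕0⊕1 = 1
s16 (pos 16,17,18,19,20,21,22,23,24,25,26,27,28,29,30,31): 1⊕0⊕0⊕0⊕0⊕0⊕1⊕0⊕0⊕0⊕1⊕0⊕0⊕0⊕0⊕1 = 0
Syndrome s16…s1 = 01000 → error at position 8.
Flip position 8: 0101010110100111000001000100001 → 0101010010100111000001000100001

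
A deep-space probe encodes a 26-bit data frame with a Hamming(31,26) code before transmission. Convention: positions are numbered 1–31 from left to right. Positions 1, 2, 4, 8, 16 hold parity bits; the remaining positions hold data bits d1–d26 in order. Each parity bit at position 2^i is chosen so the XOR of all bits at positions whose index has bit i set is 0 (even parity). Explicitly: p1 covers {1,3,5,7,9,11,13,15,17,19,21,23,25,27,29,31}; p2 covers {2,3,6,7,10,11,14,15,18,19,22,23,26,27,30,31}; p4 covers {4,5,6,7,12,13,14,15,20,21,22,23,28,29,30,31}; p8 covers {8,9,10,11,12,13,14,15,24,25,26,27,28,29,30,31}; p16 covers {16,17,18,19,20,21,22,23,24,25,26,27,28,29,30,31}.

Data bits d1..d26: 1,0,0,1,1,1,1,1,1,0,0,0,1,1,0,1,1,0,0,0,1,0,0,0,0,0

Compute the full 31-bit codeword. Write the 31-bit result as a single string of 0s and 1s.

Place data at non-parity positions: p1 p2 1 p4 0 0 1 p8 1 1 1 1 1 0 0 p16 0 1 1 0 1 1 0 0 0 1 0 0 0 0 0
p1 (pos 1,3,5,7,9,11,13,15,17,19,21,23,25,27,29,31): XOR of data positions = 1⊕0⊕1⊕1⊕1⊕1⊕0⊕0⊕1⊕1⊕0⊕0⊕0⊕0⊕0 = 1
p2 (pos 2,3,6,7,10,11,14,15,18,19,22,23,26,27,30,31): XOR of data positions = 1⊕0⊕1⊕1⊕1⊕0⊕0⊕1⊕1⊕1⊕0⊕1⊕0⊕0⊕0 = 0
p4 (pos 4,5,6,7,12,13,14,15,20,21,22,23,28,29,30,31): XOR of data positions = 0⊕0⊕1⊕1⊕1⊕0⊕0⊕0⊕1⊕1⊕0⊕0⊕0⊕0⊕0 = 1
p8 (pos 8,9,10,11,12,13,14,15,24,25,26,27,28,29,30,31): XOR of data positions = 1⊕1⊕1⊕1⊕1⊕0⊕0⊕0⊕0⊕1⊕0⊕0⊕0⊕0⊕0 = 0
p16 (pos 16,17,18,19,20,21,22,23,24,25,26,27,28,29,30,31): XOR of data positions = 0⊕1⊕1⊕0⊕1⊕1⊕0⊕0⊕0⊕1⊕0⊕0⊕0⊕0⊕0 = 1
Codeword: 1011001011111001011011000100000

1011001011111001011011000100000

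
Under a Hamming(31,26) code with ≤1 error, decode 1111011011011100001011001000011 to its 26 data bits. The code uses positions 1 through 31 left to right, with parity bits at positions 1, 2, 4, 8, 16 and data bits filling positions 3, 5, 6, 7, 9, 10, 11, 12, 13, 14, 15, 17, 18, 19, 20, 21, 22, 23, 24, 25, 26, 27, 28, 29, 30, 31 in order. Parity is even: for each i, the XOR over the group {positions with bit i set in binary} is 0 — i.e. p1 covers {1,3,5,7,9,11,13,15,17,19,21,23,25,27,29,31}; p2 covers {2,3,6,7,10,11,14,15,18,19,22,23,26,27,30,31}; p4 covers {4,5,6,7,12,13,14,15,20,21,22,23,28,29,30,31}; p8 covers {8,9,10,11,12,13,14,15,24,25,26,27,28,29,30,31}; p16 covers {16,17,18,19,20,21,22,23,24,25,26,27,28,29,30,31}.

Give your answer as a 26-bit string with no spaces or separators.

10111101110001011001000011

s1 (pos 1,3,5,7,9,11,13,15,17,19,21,23,25,27,29,31): 1⊕1⊕0⊕1⊕1⊕0⊕1⊕0⊕0⊕1⊕1⊕0⊕1⊕0⊕0⊕1 = 1
s2 (pos 2,3,6,7,10,11,14,15,18,19,22,23,26,27,30,31): 1⊕1⊕1⊕1⊕1⊕0⊕1⊕0⊕0⊕1⊕1⊕0⊕0⊕0⊕1⊕1 = 0
s4 (pos 4,5,6,7,12,13,14,15,20,21,22,23,28,29,30,31): 1⊕0⊕1⊕1⊕1⊕1⊕1⊕0⊕0⊕1⊕1⊕0⊕0⊕0⊕1⊕1 = 0
s8 (pos 8,9,10,11,12,13,14,15,24,25,26,27,28,29,30,31): 0⊕1⊕1⊕0⊕1⊕1⊕1⊕0⊕0⊕1⊕0⊕0⊕0⊕0⊕1⊕1 = 0
s16 (pos 16,17,18,19,20,21,22,23,24,25,26,27,28,29,30,31): 0⊕0⊕0⊕1⊕0⊕1⊕1⊕0⊕0⊕1⊕0⊕0⊕0⊕0⊕1⊕1 = 0
Syndrome s16…s1 = 00001 → error at position 1.
Flip position 1: 1111011011011100001011001000011 → 0111011011011100001011001000011
Read data bits from positions 3,5,6,7,9,10,11,12,13,14,15,17,18,19,20,21,22,23,24,25,26,27,28,29,30,31: 10111101110001011001000011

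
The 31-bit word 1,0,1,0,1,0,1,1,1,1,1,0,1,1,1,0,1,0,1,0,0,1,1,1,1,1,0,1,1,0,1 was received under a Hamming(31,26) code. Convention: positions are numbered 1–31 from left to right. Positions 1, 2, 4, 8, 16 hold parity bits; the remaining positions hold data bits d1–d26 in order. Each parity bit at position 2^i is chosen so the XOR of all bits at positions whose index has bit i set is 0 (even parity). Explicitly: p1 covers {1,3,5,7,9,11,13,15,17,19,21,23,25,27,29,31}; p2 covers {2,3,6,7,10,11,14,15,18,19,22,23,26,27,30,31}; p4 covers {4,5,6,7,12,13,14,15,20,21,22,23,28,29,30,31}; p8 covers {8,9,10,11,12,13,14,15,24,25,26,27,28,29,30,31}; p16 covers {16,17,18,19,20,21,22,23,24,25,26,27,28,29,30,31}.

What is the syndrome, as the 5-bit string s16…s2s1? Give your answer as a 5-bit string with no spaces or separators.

s1 (pos 1,3,5,7,9,11,13,15,17,19,21,23,25,27,29,31): 1⊕1⊕1⊕1⊕1⊕1⊕1⊕1⊕1⊕1⊕0⊕1⊕1⊕0⊕1⊕1 = 0
s2 (pos 2,3,6,7,10,11,14,15,18,19,22,23,26,27,30,31): 0⊕1⊕0⊕1⊕1⊕1⊕1⊕1⊕0⊕1⊕1⊕1⊕1⊕0⊕0⊕1 = 1
s4 (pos 4,5,6,7,12,13,14,15,20,21,22,23,28,29,30,31): 0⊕1⊕0⊕1⊕0⊕1⊕1⊕1⊕0⊕0⊕1⊕1⊕1⊕1⊕0⊕1 = 0
s8 (pos 8,9,10,11,12,13,14,15,24,25,26,27,28,29,30,31): 1⊕1⊕1⊕1⊕0⊕1⊕1⊕1⊕1⊕1⊕1⊕0⊕1⊕1⊕0⊕1 = 1
s16 (pos 16,17,18,19,20,21,22,23,24,25,26,27,28,29,30,31): 0⊕1⊕0⊕1⊕0⊕0⊕1⊕1⊕1⊕1⊕1⊕0⊕1⊕1⊕0⊕1 = 0
Syndrome s16…s1 = 01010 → error at position 10.

01010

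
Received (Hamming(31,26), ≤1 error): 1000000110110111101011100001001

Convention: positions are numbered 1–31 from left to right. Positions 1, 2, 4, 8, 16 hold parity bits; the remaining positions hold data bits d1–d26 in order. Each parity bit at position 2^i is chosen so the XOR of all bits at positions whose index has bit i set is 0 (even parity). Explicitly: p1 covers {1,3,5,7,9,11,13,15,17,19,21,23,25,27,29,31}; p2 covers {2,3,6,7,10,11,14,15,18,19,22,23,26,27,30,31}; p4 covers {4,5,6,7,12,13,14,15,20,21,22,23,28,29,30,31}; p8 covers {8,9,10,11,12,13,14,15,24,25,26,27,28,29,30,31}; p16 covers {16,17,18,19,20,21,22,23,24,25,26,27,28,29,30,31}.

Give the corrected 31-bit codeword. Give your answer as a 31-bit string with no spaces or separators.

1010000110110111101011100001001

s1 (pos 1,3,5,7,9,11,13,15,17,19,21,23,25,27,29,31): 1⊕0⊕0⊕0⊕1⊕1⊕0⊕1⊕1⊕1⊕1⊕1⊕0⊕0⊕0⊕1 = 1
s2 (pos 2,3,6,7,10,11,14,15,18,19,22,23,26,27,30,31): 0⊕0⊕0⊕0⊕0⊕1⊕1⊕1⊕0⊕1⊕1⊕1⊕0⊕0⊕0⊕1 = 1
s4 (pos 4,5,6,7,12,13,14,15,20,21,22,23,28,29,30,31): 0⊕0⊕0⊕0⊕1⊕0⊕1⊕1⊕0⊕1⊕1⊕1⊕1⊕0⊕0⊕1 = 0
s8 (pos 8,9,10,11,12,13,14,15,24,25,26,27,28,29,30,31): 1⊕1⊕0⊕1⊕1⊕0⊕1⊕1⊕0⊕0⊕0⊕0⊕1⊕0⊕0⊕1 = 0
s16 (pos 16,17,18,19,20,21,22,23,24,25,26,27,28,29,30,31): 1⊕1⊕0⊕1⊕0⊕1⊕1⊕1⊕0⊕0⊕0⊕0⊕1⊕0⊕0⊕1 = 0
Syndrome s16…s1 = 00011 → error at position 3.
Flip position 3: 1000000110110111101011100001001 → 1010000110110111101011100001001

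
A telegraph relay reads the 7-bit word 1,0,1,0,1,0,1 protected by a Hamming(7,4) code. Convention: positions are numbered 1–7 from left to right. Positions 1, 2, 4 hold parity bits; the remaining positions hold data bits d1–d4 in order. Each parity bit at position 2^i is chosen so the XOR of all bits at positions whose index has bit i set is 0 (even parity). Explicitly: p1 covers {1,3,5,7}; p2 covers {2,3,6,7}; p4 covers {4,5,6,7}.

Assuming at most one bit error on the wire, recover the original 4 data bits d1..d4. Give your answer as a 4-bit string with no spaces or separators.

1101

s1 (pos 1,3,5,7): 1⊕1⊕1⊕1 = 0
s2 (pos 2,3,6,7): 0⊕1⊕0⊕1 = 0
s4 (pos 4,5,6,7): 0⊕1⊕0⊕1 = 0
Syndrome s4…s1 = 000 → no error.
Read data bits from positions 3,5,6,7: 1101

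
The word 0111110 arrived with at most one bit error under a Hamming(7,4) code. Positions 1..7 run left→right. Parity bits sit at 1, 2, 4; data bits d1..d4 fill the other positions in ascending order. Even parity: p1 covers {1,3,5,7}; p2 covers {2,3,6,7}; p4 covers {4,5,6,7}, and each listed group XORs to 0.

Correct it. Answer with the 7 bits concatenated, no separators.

0111100

s1 (pos 1,3,5,7): 0⊕1⊕1⊕0 = 0
s2 (pos 2,3,6,7): 1⊕1⊕1⊕0 = 1
s4 (pos 4,5,6,7): 1⊕1⊕1⊕0 = 1
Syndrome s4…s1 = 110 → error at position 6.
Flip position 6: 0111110 → 0111100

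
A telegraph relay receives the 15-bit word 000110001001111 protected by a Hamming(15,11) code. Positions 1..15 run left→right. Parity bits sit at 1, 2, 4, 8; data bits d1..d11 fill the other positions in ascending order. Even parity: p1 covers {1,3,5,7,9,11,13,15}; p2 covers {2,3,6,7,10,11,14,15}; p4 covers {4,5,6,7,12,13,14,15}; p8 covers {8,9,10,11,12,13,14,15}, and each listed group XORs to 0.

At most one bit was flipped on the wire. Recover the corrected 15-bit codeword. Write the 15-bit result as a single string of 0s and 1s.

s1 (pos 1,3,5,7,9,11,13,15): 0⊕0⊕1⊕0⊕1⊕0⊕1⊕1 = 0
s2 (pos 2,3,6,7,10,11,14,15): 0⊕0⊕0⊕0⊕0⊕0⊕1⊕1 = 0
s4 (pos 4,5,6,7,12,13,14,15): 1⊕1⊕0⊕0⊕1⊕1⊕1⊕1 = 0
s8 (pos 8,9,10,11,12,13,14,15): 0⊕1⊕0⊕0⊕1⊕1⊕1⊕1 = 1
Syndrome s8…s1 = 1000 → error at position 8.
Flip position 8: 000110001001111 → 000110011001111

000110011001111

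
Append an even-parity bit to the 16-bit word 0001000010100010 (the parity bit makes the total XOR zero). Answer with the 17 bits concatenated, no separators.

XOR of the 16 data bits: 0⊕0⊕0⊕1⊕0⊕0⊕0⊕0⊕1⊕0⊕1⊕0⊕0⊕0⊕1⊕0 = 0
Parity bit = 0 (so all 17 bits XOR to 0).

00010000101000100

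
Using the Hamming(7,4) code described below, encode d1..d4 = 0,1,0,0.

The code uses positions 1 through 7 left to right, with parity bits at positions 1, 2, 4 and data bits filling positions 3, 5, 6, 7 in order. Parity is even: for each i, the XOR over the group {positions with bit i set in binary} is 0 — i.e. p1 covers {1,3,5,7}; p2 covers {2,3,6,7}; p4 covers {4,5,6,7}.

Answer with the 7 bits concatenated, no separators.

Place data at non-parity positions: p1 p2 0 p4 1 0 0
p1 (pos 1,3,5,7): XOR of data positions = 0⊕1⊕0 = 1
p2 (pos 2,3,6,7): XOR of data positions = 0⊕0⊕0 = 0
p4 (pos 4,5,6,7): XOR of data positions = 1⊕0⊕0 = 1
Codeword: 1001100

1001100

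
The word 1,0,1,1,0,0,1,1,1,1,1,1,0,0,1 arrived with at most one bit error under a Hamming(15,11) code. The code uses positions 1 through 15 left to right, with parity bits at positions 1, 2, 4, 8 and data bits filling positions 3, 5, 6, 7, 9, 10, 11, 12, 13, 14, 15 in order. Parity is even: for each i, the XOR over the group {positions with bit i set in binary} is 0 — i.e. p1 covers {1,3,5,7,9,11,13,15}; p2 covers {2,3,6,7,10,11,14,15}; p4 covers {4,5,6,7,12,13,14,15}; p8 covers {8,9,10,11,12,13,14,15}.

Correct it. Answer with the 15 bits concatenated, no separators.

111100111111001

s1 (pos 1,3,5,7,9,11,13,15): 1⊕1⊕0⊕1⊕1⊕1⊕0⊕1 = 0
s2 (pos 2,3,6,7,10,11,14,15): 0⊕1⊕0⊕1⊕1⊕1⊕0⊕1 = 1
s4 (pos 4,5,6,7,12,13,14,15): 1⊕0⊕0⊕1⊕1⊕0⊕0⊕1 = 0
s8 (pos 8,9,10,11,12,13,14,15): 1⊕1⊕1⊕1⊕1⊕0⊕0⊕1 = 0
Syndrome s8…s1 = 0010 → error at position 2.
Flip position 2: 101100111111001 → 111100111111001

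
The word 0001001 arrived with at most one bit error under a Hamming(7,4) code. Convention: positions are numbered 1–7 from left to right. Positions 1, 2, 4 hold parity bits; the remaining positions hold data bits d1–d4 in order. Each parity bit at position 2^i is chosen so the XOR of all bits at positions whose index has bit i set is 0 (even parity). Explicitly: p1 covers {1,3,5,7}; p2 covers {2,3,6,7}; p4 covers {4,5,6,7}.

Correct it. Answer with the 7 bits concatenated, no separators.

s1 (pos 1,3,5,7): 0⊕0⊕0⊕1 = 1
s2 (pos 2,3,6,7): 0⊕0⊕0⊕1 = 1
s4 (pos 4,5,6,7): 1⊕0⊕0⊕1 = 0
Syndrome s4…s1 = 011 → error at position 3.
Flip position 3: 0001001 → 0011001

0011001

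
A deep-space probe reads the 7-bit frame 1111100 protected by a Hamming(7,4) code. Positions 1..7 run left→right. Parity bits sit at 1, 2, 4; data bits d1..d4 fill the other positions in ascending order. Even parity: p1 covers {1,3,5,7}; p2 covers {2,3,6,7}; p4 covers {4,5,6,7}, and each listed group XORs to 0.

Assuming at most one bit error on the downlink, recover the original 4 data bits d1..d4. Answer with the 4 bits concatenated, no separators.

1100

s1 (pos 1,3,5,7): 1⊕1⊕1⊕0 = 1
s2 (pos 2,3,6,7): 1⊕1⊕0⊕0 = 0
s4 (pos 4,5,6,7): 1⊕1⊕0⊕0 = 0
Syndrome s4…s1 = 001 → error at position 1.
Flip position 1: 1111100 → 0111100
Read data bits from positions 3,5,6,7: 1100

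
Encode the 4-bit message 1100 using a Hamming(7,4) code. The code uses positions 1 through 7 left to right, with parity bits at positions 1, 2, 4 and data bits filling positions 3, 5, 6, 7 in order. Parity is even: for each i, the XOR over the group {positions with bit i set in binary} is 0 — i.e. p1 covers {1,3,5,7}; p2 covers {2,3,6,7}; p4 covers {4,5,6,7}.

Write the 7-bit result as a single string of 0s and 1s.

0111100

Place data at non-parity positions: p1 p2 1 p4 1 0 0
p1 (pos 1,3,5,7): XOR of data positions = 1⊕1⊕0 = 0
p2 (pos 2,3,6,7): XOR of data positions = 1⊕0⊕0 = 1
p4 (pos 4,5,6,7): XOR of data positions = 1⊕0⊕0 = 1
Codeword: 0111100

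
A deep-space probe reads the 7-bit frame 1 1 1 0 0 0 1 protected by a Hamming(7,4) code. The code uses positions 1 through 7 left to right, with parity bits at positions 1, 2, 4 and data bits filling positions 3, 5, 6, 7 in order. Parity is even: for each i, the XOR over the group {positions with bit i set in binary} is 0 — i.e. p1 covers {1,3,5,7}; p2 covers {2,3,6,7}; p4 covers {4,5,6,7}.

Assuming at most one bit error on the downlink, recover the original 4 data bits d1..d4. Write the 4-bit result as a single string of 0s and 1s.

s1 (pos 1,3,5,7): 1⊕1⊕0⊕1 = 1
s2 (pos 2,3,6,7): 1⊕1⊕0⊕1 = 1
s4 (pos 4,5,6,7): 0⊕0⊕0⊕1 = 1
Syndrome s4…s1 = 111 → error at position 7.
Flip position 7: 1110001 → 1110000
Read data bits from positions 3,5,6,7: 1000

1000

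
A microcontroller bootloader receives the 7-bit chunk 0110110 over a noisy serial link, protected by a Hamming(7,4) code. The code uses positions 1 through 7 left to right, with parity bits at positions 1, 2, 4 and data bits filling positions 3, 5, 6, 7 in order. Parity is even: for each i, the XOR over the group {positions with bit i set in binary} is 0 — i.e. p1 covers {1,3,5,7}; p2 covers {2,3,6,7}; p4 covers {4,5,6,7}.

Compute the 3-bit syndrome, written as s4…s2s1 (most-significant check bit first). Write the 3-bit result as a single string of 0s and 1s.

010

s1 (pos 1,3,5,7): 0⊕1⊕1⊕0 = 0
s2 (pos 2,3,6,7): 1⊕1⊕1⊕0 = 1
s4 (pos 4,5,6,7): 0⊕1⊕1⊕0 = 0
Syndrome s4…s1 = 010 → error at position 2.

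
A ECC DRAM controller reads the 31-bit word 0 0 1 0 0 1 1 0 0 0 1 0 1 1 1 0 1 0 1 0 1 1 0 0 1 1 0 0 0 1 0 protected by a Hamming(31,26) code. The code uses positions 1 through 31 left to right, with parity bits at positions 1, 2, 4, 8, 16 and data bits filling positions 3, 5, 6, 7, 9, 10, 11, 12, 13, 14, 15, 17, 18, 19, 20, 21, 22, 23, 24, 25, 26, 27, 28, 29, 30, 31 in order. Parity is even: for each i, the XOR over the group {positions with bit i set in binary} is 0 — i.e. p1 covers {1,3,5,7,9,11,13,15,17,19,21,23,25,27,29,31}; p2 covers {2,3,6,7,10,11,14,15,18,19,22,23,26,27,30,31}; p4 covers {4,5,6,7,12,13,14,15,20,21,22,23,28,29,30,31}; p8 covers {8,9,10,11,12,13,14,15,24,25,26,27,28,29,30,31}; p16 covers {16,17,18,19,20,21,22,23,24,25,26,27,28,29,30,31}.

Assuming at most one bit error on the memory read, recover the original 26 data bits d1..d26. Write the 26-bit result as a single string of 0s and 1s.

10110010111101011000100010

s1 (pos 1,3,5,7,9,11,13,15,17,19,21,23,25,27,29,31): 0⊕1⊕0⊕1⊕0⊕1⊕1⊕1⊕1⊕1⊕1⊕0⊕1⊕0⊕0⊕0 = 1
s2 (pos 2,3,6,7,10,11,14,15,18,19,22,23,26,27,30,31): 0⊕1⊕1⊕1⊕0⊕1⊕1⊕1⊕0⊕1⊕1⊕0⊕1⊕0⊕1⊕0 = 0
s4 (pos 4,5,6,7,12,13,14,15,20,21,22,23,28,29,30,31): 0⊕0⊕1⊕1⊕0⊕1⊕1⊕1⊕0⊕1⊕1⊕0⊕0⊕0⊕1⊕0 = 0
s8 (pos 8,9,10,11,12,13,14,15,24,25,26,27,28,29,30,31): 0⊕0⊕0⊕1⊕0⊕1⊕1⊕1⊕0⊕1⊕1⊕0⊕0⊕0⊕1⊕0 = 1
s16 (pos 16,17,18,19,20,21,22,23,24,25,26,27,28,29,30,31): 0⊕1⊕0⊕1⊕0⊕1⊕1⊕0⊕0⊕1⊕1⊕0⊕0⊕0⊕1⊕0 = 1
Syndrome s16…s1 = 11001 → error at position 25.
Flip position 25: 0010011000101110101011001100010 → 0010011000101110101011000100010
Read data bits from positions 3,5,6,7,9,10,11,12,13,14,15,17,18,19,20,21,22,23,24,25,26,27,28,29,30,31: 10110010111101011000100010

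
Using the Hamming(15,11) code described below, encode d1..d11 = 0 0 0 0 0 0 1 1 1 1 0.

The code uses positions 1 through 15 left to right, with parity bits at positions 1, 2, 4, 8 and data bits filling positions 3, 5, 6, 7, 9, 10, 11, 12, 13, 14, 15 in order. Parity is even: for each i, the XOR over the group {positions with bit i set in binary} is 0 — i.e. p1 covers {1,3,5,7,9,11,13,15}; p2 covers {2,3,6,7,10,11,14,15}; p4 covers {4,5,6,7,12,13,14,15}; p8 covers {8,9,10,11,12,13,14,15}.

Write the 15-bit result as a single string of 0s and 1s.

Place data at non-parity positions: p1 p2 0 p4 0 0 0 p8 0 0 1 1 1 1 0
p1 (pos 1,3,5,7,9,11,13,15): XOR of data positions = 0⊕0⊕0⊕0⊕1⊕1⊕0 = 0
p2 (pos 2,3,6,7,10,11,14,15): XOR of data positions = 0⊕0⊕0⊕0⊕1⊕1⊕0 = 0
p4 (pos 4,5,6,7,12,13,14,15): XOR of data positions = 0⊕0⊕0⊕1⊕1⊕1⊕0 = 1
p8 (pos 8,9,10,11,12,13,14,15): XOR of data positions = 0⊕0⊕1⊕1⊕1⊕1⊕0 = 0
Codeword: 000100000011110

000100000011110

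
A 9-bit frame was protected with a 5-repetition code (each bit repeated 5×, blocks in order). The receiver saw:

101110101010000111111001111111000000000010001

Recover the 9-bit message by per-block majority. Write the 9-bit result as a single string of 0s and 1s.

100111000

Block 1 (10111): 4 ones → 1
Block 2 (01010): 2 ones → 0
Block 3 (10000): 1 one → 0
Block 4 (11111): 5 ones → 1
Block 5 (10011): 3 ones → 1
Block 6 (11111): 5 ones → 1
Block 7 (00000): 0 ones → 0
Block 8 (00000): 0 ones → 0
Block 9 (10001): 2 ones → 0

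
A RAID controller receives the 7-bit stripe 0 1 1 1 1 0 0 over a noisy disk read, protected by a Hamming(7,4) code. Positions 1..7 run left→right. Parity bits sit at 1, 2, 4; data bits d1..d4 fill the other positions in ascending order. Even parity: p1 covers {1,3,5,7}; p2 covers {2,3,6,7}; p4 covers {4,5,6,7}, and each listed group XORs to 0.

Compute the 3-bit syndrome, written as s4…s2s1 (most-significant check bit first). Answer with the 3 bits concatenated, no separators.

000

s1 (pos 1,3,5,7): 0⊕1⊕1⊕0 = 0
s2 (pos 2,3,6,7): 1⊕1⊕0⊕0 = 0
s4 (pos 4,5,6,7): 1⊕1⊕0⊕0 = 0
Syndrome s4…s1 = 000 → no error.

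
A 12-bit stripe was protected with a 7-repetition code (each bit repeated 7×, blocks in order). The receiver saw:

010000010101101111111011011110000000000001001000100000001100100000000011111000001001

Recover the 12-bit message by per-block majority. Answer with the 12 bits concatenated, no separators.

Block 1 (0100000): 1 one → 0
Block 2 (1010110): 4 ones → 1
Block 3 (1111111): 7 ones → 1
Block 4 (0110111): 5 ones → 1
Block 5 (1000000): 1 one → 0
Block 6 (0000001): 1 one → 0
Block 7 (0010001): 2 ones → 0
Block 8 (0000000): 0 ones → 0
Block 9 (1100100): 3 ones → 0
Block 10 (0000000): 0 ones → 0
Block 11 (1111100): 5 ones → 1
Block 12 (0001001): 2 ones → 0

011100000010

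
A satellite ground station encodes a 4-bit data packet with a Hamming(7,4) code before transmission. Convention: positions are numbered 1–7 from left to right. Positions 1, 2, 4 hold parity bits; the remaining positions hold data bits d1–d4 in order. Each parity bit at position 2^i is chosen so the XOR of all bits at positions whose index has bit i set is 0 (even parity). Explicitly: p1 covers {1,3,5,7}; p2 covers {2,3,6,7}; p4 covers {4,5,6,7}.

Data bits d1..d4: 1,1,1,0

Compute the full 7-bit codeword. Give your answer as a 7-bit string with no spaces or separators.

0010110

Place data at non-parity positions: p1 p2 1 p4 1 1 0
p1 (pos 1,3,5,7): XOR of data positions = 1⊕1⊕0 = 0
p2 (pos 2,3,6,7): XOR of data positions = 1⊕1⊕0 = 0
p4 (pos 4,5,6,7): XOR of data positions = 1⊕1⊕0 = 0
Codeword: 0010110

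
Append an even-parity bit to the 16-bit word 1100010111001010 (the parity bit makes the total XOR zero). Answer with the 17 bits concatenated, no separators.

11000101110010100

XOR of the 16 data bits: 1⊕1⊕0⊕0⊕0⊕1⊕0⊕1⊕1⊕1⊕0⊕0⊕1⊕0⊕1⊕0 = 0
Parity bit = 0 (so all 17 bits XOR to 0).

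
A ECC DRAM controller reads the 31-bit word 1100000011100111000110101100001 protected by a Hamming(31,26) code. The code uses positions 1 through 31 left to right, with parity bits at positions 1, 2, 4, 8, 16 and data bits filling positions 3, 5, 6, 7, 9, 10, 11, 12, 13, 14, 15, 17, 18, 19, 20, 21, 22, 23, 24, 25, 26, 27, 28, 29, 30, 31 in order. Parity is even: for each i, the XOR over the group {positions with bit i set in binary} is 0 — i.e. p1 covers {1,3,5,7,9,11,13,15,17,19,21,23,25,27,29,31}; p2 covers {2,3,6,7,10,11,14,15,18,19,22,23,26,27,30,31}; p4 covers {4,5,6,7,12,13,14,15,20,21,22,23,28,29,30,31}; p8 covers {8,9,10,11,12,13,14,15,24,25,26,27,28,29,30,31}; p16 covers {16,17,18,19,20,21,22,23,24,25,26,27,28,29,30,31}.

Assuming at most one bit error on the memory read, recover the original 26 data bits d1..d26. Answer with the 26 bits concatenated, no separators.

s1 (pos 1,3,5,7,9,11,13,15,17,19,21,23,25,27,29,31): 1⊕0⊕0⊕0⊕1⊕1⊕0⊕1⊕0⊕0⊕1⊕1⊕1⊕0⊕0⊕1 = 0
s2 (pos 2,3,6,7,10,11,14,15,18,19,22,23,26,27,30,31): 1⊕0⊕0⊕0⊕1⊕1⊕1⊕1⊕0⊕0⊕0⊕1⊕1⊕0⊕0⊕1 = 0
s4 (pos 4,5,6,7,12,13,14,15,20,21,22,23,28,29,30,31): 0⊕0⊕0⊕0⊕0⊕0⊕1⊕1⊕1⊕1⊕0⊕1⊕0⊕0⊕0⊕1 = 0
s8 (pos 8,9,10,11,12,13,14,15,24,25,26,27,28,29,30,31): 0⊕1⊕1⊕1⊕0⊕0⊕1⊕1⊕0⊕1⊕1⊕0⊕0⊕0⊕0⊕1 = 0
s16 (pos 16,17,18,19,20,21,22,23,24,25,26,27,28,29,30,31): 1⊕0⊕0⊕0⊕1⊕1⊕0⊕1⊕0⊕1⊕1⊕0⊕0⊕0⊕0⊕1 = 1
Syndrome s16…s1 = 10000 → error at position 16.
Flip position 16: 1100000011100111000110101100001 → 1100000011100110000110101100001
Read data bits from positions 3,5,6,7,9,10,11,12,13,14,15,17,18,19,20,21,22,23,24,25,26,27,28,29,30,31: 00001110011000110101100001

00001110011000110101100001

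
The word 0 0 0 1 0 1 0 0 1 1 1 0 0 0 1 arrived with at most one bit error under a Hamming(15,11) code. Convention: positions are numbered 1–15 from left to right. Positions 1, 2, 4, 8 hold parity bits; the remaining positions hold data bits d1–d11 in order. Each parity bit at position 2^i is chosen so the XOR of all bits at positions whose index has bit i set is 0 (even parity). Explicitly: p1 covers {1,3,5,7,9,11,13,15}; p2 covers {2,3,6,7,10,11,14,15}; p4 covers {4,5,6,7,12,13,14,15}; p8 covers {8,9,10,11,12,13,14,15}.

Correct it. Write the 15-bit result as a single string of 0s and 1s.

s1 (pos 1,3,5,7,9,11,13,15): 0⊕0⊕0⊕0⊕1⊕1⊕0⊕1 = 1
s2 (pos 2,3,6,7,10,11,14,15): 0⊕0⊕1⊕0⊕1⊕1⊕0⊕1 = 0
s4 (pos 4,5,6,7,12,13,14,15): 1⊕0⊕1⊕0⊕0⊕0⊕0⊕1 = 1
s8 (pos 8,9,10,11,12,13,14,15): 0⊕1⊕1⊕1⊕0⊕0⊕0⊕1 = 0
Syndrome s8…s1 = 0101 → error at position 5.
Flip position 5: 000101001110001 → 000111001110001

000111001110001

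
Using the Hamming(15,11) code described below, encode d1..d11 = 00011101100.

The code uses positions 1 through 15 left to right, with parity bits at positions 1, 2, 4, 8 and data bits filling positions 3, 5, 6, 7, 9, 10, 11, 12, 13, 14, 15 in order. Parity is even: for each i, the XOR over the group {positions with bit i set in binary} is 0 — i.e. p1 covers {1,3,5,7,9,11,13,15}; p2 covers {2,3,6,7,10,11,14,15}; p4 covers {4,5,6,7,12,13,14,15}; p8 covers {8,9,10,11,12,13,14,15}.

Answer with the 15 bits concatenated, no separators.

100100101101100

Place data at non-parity positions: p1 p2 0 p4 0 0 1 p8 1 1 0 1 1 0 0
p1 (pos 1,3,5,7,9,11,13,15): XOR of data positions = 0⊕0⊕1⊕1⊕0⊕1⊕0 = 1
p2 (pos 2,3,6,7,10,11,14,15): XOR of data positions = 0⊕0⊕1⊕1⊕0⊕0⊕0 = 0
p4 (pos 4,5,6,7,12,13,14,15): XOR of data positions = 0⊕0⊕1⊕1⊕1⊕0⊕0 = 1
p8 (pos 8,9,10,11,12,13,14,15): XOR of data positions = 1⊕1⊕0⊕1⊕1⊕0⊕0 = 0
Codeword: 100100101101100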